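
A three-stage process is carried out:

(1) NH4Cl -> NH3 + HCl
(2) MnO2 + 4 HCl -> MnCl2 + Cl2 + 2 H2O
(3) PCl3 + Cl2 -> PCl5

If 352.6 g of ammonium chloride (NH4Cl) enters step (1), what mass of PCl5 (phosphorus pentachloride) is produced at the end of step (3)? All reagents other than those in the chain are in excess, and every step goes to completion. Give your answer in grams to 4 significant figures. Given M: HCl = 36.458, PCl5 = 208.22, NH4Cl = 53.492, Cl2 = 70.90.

343.1 g

n(NH4Cl) = 352.6 / 53.492 = 6.5916 mol.
Reaction (1): NH4Cl→HCl ratio 1:1 ⇒ n(HCl) = 6.5916 mol.
Reaction (2): HCl→Cl2 ratio 4:1 ⇒ n(Cl2) = 1.6479 mol.
Reaction (3): Cl2→PCl5 ratio 1:1 ⇒ n(PCl5) = 1.6479 mol.
Mass of PCl5 = 1.6479 × 208.22 = 343.13 g.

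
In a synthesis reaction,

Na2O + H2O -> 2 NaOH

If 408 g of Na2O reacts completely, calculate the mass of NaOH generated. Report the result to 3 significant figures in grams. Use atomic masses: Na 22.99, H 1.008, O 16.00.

527 g

M(Na2O) = 2(22.99) + 16.00 = 61.98 g/mol.
M(NaOH) = 22.99 + 16.00 + 1.008 = 39.998 g/mol.
n(Na2O) = 408.0 g / 61.98 g/mol = 6.583 mol.
From the equation the Na2O:NaOH mole ratio is 1:2, so n(NaOH) = 6.583 × 2/1 = 13.17 mol.
Mass of NaOH = 13.17 mol × 39.998 g/mol = 526.6 g.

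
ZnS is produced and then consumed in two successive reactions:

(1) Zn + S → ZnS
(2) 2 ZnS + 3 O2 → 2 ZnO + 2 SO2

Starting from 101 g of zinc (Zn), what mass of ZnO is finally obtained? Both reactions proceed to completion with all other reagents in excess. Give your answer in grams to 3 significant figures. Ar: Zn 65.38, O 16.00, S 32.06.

126 g

M(Zn) = 65.38 g/mol.
M(ZnO) = 65.38 + 16.00 = 81.38 g/mol.
n(Zn) = 101.0 / 65.38 = 1.545 mol.
Step 1 gives a 1:1 ratio of Zn to ZnS, so n(ZnS) = 1.545 mol.
In step 2 the ZnS:ZnO ratio is 2:2, so n(ZnO) = 1.545 mol.
Mass of ZnO = 1.545 × 81.38 = 125.7 g.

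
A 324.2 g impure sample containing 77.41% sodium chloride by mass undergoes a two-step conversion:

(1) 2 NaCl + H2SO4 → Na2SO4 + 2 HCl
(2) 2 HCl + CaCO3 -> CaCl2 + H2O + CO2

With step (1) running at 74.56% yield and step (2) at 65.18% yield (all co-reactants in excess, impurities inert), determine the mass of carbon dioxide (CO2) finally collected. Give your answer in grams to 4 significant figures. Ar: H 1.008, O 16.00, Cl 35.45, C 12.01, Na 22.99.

45.92 g

Pure NaCl = 324.2 × 0.7741 = 250.96 g.
M(NaCl) = 22.99 + 35.45 = 58.44 g/mol.
M(CO2) = 12.01 + 2(16.00) = 44.01 g/mol.
n(NaCl) = 250.96 / 58.44 = 4.2944 mol.
Step 1 (NaCl:HCl = 2:2): theoretical n(HCl) = 4.2944 mol; at 74.56% yield, n(HCl) = 3.2019 mol.
Step 2 (HCl:CO2 = 2:1): theoretical n(CO2) = 1.6009 mol, so theoretical mass = 1.6009 × 44.01 = 70.457 g.
At 65.18% yield, actual mass of CO2 = 70.457 × 0.6518 = 45.924 g.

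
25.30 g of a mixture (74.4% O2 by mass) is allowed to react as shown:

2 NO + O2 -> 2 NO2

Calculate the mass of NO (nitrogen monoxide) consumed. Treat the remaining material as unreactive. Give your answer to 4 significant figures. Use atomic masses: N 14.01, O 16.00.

35.31 g

Mass of pure O2 = 25.30 g × 0.744 = 18.823 g.
M(O2) = 2(16.00) = 32.00 g/mol.
M(NO) = 14.01 + 16.00 = 30.01 g/mol.
n(O2) = 18.823 g / 32.00 g/mol = 0.58822 mol.
From the equation the O2:NO mole ratio is 1:2, so n(NO) = 0.58822 × 2/1 = 1.1764 mol.
Mass of NO = 1.1764 mol × 30.01 g/mol = 35.305 g.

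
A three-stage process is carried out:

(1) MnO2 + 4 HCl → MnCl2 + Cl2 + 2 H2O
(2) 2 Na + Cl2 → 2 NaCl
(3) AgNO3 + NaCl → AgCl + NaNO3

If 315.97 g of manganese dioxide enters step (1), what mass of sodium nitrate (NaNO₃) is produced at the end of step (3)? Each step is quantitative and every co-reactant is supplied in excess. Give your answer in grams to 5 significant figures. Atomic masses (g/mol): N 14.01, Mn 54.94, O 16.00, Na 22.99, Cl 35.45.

M(MnO2) = 54.94 + 2(16.00) = 86.94 g/mol.
M(NaNO3) = 22.99 + 14.01 + 3(16.00) = 85.00 g/mol.
n(MnO2) = 315.97 / 86.94 = 3.63435 mol.
Reaction (1): MnO2→Cl2 ratio 1:1 ⇒ n(Cl2) = 3.63435 mol.
Reaction (2): Cl2→NaCl ratio 1:2 ⇒ n(NaCl) = 7.26869 mol.
Reaction (3): NaCl→NaNO3 ratio 1:1 ⇒ n(NaNO3) = 7.26869 mol.
Mass of NaNO3 = 7.26869 × 85.00 = 617.839 g.

617.84 g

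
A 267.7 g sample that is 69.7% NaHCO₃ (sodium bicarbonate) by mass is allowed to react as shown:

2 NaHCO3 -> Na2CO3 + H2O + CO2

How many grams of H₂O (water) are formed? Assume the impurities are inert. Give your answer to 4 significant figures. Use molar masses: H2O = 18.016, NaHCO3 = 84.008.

20.01 g

Mass of pure NaHCO3 = 267.7 g × 0.697 = 186.59 g.
n(NaHCO3) = 186.59 g / 84.008 g/mol = 2.2211 mol.
From the equation the NaHCO3:H2O mole ratio is 2:1, so n(H2O) = 2.2211 × 1/2 = 1.1105 mol.
Mass of H2O = 1.1105 mol × 18.016 g/mol = 20.007 g.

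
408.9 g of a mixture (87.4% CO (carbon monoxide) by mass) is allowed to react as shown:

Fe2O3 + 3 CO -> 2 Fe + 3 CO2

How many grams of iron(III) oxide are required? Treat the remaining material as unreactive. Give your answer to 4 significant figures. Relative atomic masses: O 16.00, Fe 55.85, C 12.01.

679.2 g

Mass of pure CO = 408.9 g × 0.874 = 357.38 g.
M(CO) = 12.01 + 16.00 = 28.01 g/mol.
M(Fe2O3) = 2(55.85) + 3(16.00) = 159.70 g/mol.
n(CO) = 357.38 g / 28.01 g/mol = 12.759 mol.
From the equation the CO:Fe2O3 mole ratio is 3:1, so n(Fe2O3) = 12.759 × 1/3 = 4.2530 mol.
Mass of Fe2O3 = 4.2530 mol × 159.70 g/mol = 679.20 g.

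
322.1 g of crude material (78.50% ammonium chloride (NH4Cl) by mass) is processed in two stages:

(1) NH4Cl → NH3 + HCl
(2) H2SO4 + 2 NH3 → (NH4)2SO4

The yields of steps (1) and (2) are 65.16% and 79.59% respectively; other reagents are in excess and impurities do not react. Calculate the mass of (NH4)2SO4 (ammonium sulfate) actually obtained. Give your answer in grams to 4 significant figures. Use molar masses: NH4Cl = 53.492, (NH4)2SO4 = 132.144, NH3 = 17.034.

162.0 g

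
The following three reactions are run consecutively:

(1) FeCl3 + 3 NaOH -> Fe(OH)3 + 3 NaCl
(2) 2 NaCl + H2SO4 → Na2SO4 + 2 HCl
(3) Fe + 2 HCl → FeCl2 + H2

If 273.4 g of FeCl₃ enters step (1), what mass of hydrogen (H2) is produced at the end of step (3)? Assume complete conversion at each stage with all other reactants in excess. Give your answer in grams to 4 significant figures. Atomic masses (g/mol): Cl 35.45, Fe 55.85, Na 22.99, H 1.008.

M(FeCl3) = 55.85 + 3(35.45) = 162.20 g/mol.
M(H2) = 2(1.008) = 2.016 g/mol.
n(FeCl3) = 273.4 / 162.20 = 1.6856 mol.
Reaction (1): FeCl3→NaCl ratio 1:3 ⇒ n(NaCl) = 5.0567 mol.
Reaction (2): NaCl→HCl ratio 2:2 ⇒ n(HCl) = 5.0567 mol.
Reaction (3): HCl→H2 ratio 2:1 ⇒ n(H2) = 2.5284 mol.
Mass of H2 = 2.5284 × 2.016 = 5.0972 g.

5.097 g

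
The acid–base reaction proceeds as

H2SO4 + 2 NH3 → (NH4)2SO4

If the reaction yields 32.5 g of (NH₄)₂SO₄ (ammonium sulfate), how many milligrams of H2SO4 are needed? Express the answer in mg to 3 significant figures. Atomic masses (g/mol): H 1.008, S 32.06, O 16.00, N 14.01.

24100 mg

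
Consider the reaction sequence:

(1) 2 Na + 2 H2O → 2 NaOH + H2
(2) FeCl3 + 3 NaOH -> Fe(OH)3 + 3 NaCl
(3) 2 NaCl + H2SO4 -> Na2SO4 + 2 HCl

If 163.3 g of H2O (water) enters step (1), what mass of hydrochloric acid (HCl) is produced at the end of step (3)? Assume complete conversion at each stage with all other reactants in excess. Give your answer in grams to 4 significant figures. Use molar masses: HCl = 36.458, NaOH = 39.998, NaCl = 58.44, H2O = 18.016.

n(H2O) = 163.3 / 18.016 = 9.0642 mol.
Reaction (1): H2O→NaOH ratio 2:2 ⇒ n(NaOH) = 9.0642 mol.
Reaction (2): NaOH→NaCl ratio 3:3 ⇒ n(NaCl) = 9.0642 mol.
Reaction (3): NaCl→HCl ratio 2:2 ⇒ n(HCl) = 9.0642 mol.
Mass of HCl = 9.0642 × 36.458 = 330.46 g.

330.5 g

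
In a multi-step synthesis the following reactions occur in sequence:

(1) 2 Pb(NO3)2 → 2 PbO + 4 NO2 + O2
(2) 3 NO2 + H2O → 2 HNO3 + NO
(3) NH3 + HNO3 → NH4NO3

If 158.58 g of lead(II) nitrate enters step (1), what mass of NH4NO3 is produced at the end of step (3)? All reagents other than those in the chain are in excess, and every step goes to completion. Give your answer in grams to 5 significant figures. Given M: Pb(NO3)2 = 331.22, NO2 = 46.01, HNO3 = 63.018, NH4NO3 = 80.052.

n(Pb(NO3)2) = 158.58 / 331.22 = 0.478775 mol.
Reaction (1): Pb(NO3)2→NO2 ratio 2:4 ⇒ n(NO2) = 0.957551 mol.
Reaction (2): NO2→HNO3 ratio 3:2 ⇒ n(HNO3) = 0.638367 mol.
Reaction (3): HNO3→NH4NO3 ratio 1:1 ⇒ n(NH4NO3) = 0.638367 mol.
Mass of NH4NO3 = 0.638367 × 80.052 = 51.1026 g.

51.103 g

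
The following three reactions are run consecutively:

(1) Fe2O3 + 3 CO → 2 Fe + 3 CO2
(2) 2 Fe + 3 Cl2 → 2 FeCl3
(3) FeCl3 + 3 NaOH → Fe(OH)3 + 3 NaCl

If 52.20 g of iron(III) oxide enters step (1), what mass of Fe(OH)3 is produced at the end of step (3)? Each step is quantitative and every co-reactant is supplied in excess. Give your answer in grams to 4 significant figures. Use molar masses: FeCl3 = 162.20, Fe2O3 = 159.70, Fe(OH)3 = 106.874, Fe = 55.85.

n(Fe2O3) = 52.20 / 159.70 = 0.32686 mol.
Reaction (1): Fe2O3→Fe ratio 1:2 ⇒ n(Fe) = 0.65373 mol.
Reaction (2): Fe→FeCl3 ratio 2:2 ⇒ n(FeCl3) = 0.65373 mol.
Reaction (3): FeCl3→Fe(OH)3 ratio 1:1 ⇒ n(Fe(OH)3) = 0.65373 mol.
Mass of Fe(OH)3 = 0.65373 × 106.874 = 69.866 g.

69.87 g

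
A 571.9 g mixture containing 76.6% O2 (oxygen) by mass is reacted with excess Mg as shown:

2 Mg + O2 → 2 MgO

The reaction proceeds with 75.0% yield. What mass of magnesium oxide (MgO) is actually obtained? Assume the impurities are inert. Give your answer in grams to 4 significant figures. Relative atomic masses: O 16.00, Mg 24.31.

Pure O2 available = 571.9 g × 0.766 = 438.08 g.
M(O2) = 2(16.00) = 32.00 g/mol.
M(MgO) = 24.31 + 16.00 = 40.31 g/mol.
n(O2) = 438.08 g / 32.00 g/mol = 13.690 mol.
From the equation the O2:MgO mole ratio is 1:2, so n(MgO) = 13.690 × 2/1 = 27.380 mol.
Mass of MgO = 27.380 mol × 40.31 g/mol = 1103.7 g.
Actual mass collected = 1103.7 g × 0.750 = 827.76 g.

827.8 g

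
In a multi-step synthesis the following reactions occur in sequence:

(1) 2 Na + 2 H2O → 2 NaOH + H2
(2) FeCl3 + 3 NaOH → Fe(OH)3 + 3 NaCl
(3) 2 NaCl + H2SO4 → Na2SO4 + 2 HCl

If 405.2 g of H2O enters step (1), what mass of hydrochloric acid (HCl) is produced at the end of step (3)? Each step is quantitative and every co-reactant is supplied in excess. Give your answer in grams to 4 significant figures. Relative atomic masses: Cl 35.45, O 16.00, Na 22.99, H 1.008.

820.0 g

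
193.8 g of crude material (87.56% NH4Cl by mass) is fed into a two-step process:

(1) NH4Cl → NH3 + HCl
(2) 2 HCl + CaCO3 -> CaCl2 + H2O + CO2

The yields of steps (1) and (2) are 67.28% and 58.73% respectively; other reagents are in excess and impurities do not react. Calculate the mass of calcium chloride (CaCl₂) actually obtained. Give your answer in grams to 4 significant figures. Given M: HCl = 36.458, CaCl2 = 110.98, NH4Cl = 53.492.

69.56 g

Pure NH4Cl = 193.8 × 0.8756 = 169.69 g.
n(NH4Cl) = 169.69 / 53.492 = 3.1723 mol.
Step 1 (NH4Cl:HCl = 1:1): theoretical n(HCl) = 3.1723 mol; at 67.28% yield, n(HCl) = 2.1343 mol.
Step 2 (HCl:CaCl2 = 2:1): theoretical n(CaCl2) = 1.0672 mol, so theoretical mass = 1.0672 × 110.98 = 118.43 g.
At 58.73% yield, actual mass of CaCl2 = 118.43 × 0.5873 = 69.555 g.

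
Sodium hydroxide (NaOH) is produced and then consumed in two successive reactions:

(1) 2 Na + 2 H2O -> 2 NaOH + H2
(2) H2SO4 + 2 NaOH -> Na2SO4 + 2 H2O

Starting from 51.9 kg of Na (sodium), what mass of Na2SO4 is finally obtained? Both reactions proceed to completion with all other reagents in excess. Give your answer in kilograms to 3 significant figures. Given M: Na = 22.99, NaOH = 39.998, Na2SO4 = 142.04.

51.9 kg = 51900 g.
n(Na) = 51900 / 22.99 = 2258 mol.
Step 1 gives a 2:2 ratio of Na to NaOH, so n(NaOH) = 2258 mol.
In step 2 the NaOH:Na2SO4 ratio is 2:1, so n(Na2SO4) = 1129 mol.
Mass of Na2SO4 = 1129 × 142.04 = 160300 g = 160 kg.

160 kg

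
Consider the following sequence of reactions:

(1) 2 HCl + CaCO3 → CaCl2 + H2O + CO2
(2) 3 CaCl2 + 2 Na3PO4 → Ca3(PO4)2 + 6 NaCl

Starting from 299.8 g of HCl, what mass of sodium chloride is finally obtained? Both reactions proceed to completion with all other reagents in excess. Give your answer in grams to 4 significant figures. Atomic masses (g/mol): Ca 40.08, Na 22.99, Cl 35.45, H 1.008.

480.6 g

M(HCl) = 1.008 + 35.45 = 36.458 g/mol.
M(NaCl) = 22.99 + 35.45 = 58.44 g/mol.
n(HCl) = 299.80 / 36.458 = 8.2232 mol.
Step 1 gives a 2:1 ratio of HCl to CaCl2, so n(CaCl2) = 4.1116 mol.
In step 2 the CaCl2:NaCl ratio is 3:6, so n(NaCl) = 8.2232 mol.
Mass of NaCl = 8.2232 × 58.44 = 480.56 g.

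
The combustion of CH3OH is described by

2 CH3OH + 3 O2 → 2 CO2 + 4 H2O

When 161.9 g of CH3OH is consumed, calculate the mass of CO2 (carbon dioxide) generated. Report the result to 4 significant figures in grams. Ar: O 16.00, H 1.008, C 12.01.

M(CH3OH) = 12.01 + 4(1.008) + 16.00 = 32.042 g/mol.
M(CO2) = 12.01 + 2(16.00) = 44.01 g/mol.
n(CH3OH) = 161.90 g / 32.042 g/mol = 5.0527 mol.
From the equation the CH3OH:CO2 mole ratio is 2:2, so n(CO2) = 5.0527 × 2/2 = 5.0527 mol.
Mass of CO2 = 5.0527 mol × 44.01 g/mol = 222.37 g.

222.4 g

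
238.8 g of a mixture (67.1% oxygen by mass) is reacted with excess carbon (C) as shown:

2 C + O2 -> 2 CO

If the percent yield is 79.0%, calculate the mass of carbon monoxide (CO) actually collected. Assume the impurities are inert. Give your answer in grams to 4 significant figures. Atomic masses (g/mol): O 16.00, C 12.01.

221.6 g

Pure O2 available = 238.8 g × 0.671 = 160.23 g.
M(O2) = 2(16.00) = 32.00 g/mol.
M(CO) = 12.01 + 16.00 = 28.01 g/mol.
n(O2) = 160.23 g / 32.00 g/mol = 5.0073 mol.
From the equation the O2:CO mole ratio is 1:2, so n(CO) = 5.0073 × 2/1 = 10.015 mol.
Mass of CO = 10.015 mol × 28.01 g/mol = 280.51 g.
Actual mass collected = 280.51 g × 0.790 = 221.60 g.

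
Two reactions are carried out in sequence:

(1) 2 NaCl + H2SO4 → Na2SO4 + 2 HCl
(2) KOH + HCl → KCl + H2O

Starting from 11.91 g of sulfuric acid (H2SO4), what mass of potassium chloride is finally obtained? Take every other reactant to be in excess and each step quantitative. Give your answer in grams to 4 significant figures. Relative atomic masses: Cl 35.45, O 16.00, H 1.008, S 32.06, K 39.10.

18.11 g

M(H2SO4) = 2(1.008) + 32.06 + 4(16.00) = 98.076 g/mol.
M(KCl) = 39.10 + 35.45 = 74.55 g/mol.
n(H2SO4) = 11.910 / 98.076 = 0.12144 mol.
Step 1 gives a 1:2 ratio of H2SO4 to HCl, so n(HCl) = 0.24287 mol.
In step 2 the HCl:KCl ratio is 1:1, so n(KCl) = 0.24287 mol.
Mass of KCl = 0.24287 × 74.55 = 18.106 g.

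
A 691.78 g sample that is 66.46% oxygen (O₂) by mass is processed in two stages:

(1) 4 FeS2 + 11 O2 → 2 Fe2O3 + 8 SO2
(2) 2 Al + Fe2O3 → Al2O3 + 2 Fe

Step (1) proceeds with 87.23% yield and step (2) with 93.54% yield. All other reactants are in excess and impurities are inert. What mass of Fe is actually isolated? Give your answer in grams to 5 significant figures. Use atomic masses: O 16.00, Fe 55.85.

Pure O2 = 691.78 × 0.6646 = 459.757 g.
M(O2) = 2(16.00) = 32.00 g/mol.
M(Fe) = 55.85 g/mol.
n(O2) = 459.757 / 32.00 = 14.3674 mol.
Step 1 (O2:Fe2O3 = 11:2): theoretical n(Fe2O3) = 2.61226 mol; at 87.23% yield, n(Fe2O3) = 2.27867 mol.
Step 2 (Fe2O3:Fe = 1:2): theoretical n(Fe) = 4.55734 mol, so theoretical mass = 4.55734 × 55.85 = 254.528 g.
At 93.54% yield, actual mass of Fe = 254.528 × 0.9354 = 238.085 g.

238.09 g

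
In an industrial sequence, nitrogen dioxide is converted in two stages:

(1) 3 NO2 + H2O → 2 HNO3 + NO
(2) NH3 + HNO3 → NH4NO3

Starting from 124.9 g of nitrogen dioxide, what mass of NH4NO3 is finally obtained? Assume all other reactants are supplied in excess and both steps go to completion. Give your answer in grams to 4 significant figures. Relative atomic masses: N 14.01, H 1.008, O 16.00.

144.9 g

M(NO2) = 14.01 + 2(16.00) = 46.01 g/mol.
M(NH4NO3) = 2(14.01) + 4(1.008) + 3(16.00) = 80.052 g/mol.
n(NO2) = 124.90 / 46.01 = 2.7146 mol.
Step 1 gives a 3:2 ratio of NO2 to HNO3, so n(HNO3) = 1.8098 mol.
In step 2 the HNO3:NH4NO3 ratio is 1:1, so n(NH4NO3) = 1.8098 mol.
Mass of NH4NO3 = 1.8098 × 80.052 = 144.87 g.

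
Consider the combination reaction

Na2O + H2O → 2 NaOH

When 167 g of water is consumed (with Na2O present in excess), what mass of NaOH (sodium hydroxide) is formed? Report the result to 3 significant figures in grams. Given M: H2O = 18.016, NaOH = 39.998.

n(H2O) = 167.0 g / 18.016 g/mol = 9.270 mol.
From the equation the H2O:NaOH mole ratio is 1:2, so n(NaOH) = 9.270 × 2/1 = 18.54 mol.
Mass of NaOH = 18.54 mol × 39.998 g/mol = 741.5 g.

742 g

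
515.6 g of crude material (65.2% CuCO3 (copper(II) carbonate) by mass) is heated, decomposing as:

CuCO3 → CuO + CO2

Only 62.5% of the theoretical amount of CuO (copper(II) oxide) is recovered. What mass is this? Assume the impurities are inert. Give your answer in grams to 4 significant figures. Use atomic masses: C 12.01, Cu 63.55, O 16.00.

135.3 g

Pure CuCO3 available = 515.6 g × 0.652 = 336.17 g.
M(CuCO3) = 63.55 + 12.01 + 3(16.00) = 123.56 g/mol.
M(CuO) = 63.55 + 16.00 = 79.55 g/mol.
n(CuCO3) = 336.17 g / 123.56 g/mol = 2.7207 mol.
From the equation the CuCO3:CuO mole ratio is 1:1, so n(CuO) = 2.7207 × 1/1 = 2.7207 mol.
Mass of CuO = 2.7207 mol × 79.55 g/mol = 216.43 g.
Actual mass collected = 216.43 g × 0.625 = 135.27 g.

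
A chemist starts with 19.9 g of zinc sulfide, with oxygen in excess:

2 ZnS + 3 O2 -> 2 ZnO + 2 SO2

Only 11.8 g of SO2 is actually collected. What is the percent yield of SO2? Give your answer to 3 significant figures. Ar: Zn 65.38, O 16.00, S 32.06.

M(ZnS) = 65.38 + 32.06 = 97.44 g/mol.
M(SO2) = 32.06 + 2(16.00) = 64.06 g/mol.
n(ZnS) = 19.90 g / 97.44 g/mol = 0.2042 mol.
From the equation the ZnS:SO2 mole ratio is 2:2, so n(SO2) = 0.2042 × 2/2 = 0.2042 mol.
Mass of SO2 = 0.2042 mol × 64.06 g/mol = 13.08 g.
This is the theoretical yield. Percent yield = 11.8 g / 13.08 g × 100% = 90.19%.

90.2 %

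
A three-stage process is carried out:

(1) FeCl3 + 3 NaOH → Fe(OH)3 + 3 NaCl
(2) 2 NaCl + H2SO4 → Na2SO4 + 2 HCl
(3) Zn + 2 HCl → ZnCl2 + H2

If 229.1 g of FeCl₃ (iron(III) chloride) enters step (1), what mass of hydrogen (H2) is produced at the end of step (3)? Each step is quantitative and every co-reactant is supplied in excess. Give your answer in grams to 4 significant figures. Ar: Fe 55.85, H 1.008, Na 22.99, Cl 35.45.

4.271 g

M(FeCl3) = 55.85 + 3(35.45) = 162.20 g/mol.
M(H2) = 2(1.008) = 2.016 g/mol.
n(FeCl3) = 229.1 / 162.20 = 1.4125 mol.
Reaction (1): FeCl3→NaCl ratio 1:3 ⇒ n(NaCl) = 4.2374 mol.
Reaction (2): NaCl→HCl ratio 2:2 ⇒ n(HCl) = 4.2374 mol.
Reaction (3): HCl→H2 ratio 2:1 ⇒ n(H2) = 2.1187 mol.
Mass of H2 = 2.1187 × 2.016 = 4.2713 g.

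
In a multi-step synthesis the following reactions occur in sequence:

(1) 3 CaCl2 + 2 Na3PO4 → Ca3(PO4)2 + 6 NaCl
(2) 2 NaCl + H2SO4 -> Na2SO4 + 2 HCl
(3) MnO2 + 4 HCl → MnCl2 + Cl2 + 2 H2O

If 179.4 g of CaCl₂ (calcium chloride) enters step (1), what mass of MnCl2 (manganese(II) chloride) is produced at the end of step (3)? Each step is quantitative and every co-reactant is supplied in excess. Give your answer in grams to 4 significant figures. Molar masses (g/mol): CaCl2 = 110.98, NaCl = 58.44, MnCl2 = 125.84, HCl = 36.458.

101.7 g

n(CaCl2) = 179.4 / 110.98 = 1.6165 mol.
Reaction (1): CaCl2→NaCl ratio 3:6 ⇒ n(NaCl) = 3.2330 mol.
Reaction (2): NaCl→HCl ratio 2:2 ⇒ n(HCl) = 3.2330 mol.
Reaction (3): HCl→MnCl2 ratio 4:1 ⇒ n(MnCl2) = 0.80825 mol.
Mass of MnCl2 = 0.80825 × 125.84 = 101.71 g.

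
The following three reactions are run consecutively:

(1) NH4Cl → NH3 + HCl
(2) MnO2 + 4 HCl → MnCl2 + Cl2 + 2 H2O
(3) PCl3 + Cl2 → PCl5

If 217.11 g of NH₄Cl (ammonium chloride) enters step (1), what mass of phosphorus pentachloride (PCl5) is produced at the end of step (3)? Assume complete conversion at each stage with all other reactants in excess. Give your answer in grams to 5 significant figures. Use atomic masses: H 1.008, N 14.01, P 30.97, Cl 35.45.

M(NH4Cl) = 14.01 + 4(1.008) + 35.45 = 53.492 g/mol.
M(PCl5) = 30.97 + 5(35.45) = 208.22 g/mol.
n(NH4Cl) = 217.11 / 53.492 = 4.05874 mol.
Reaction (1): NH4Cl→HCl ratio 1:1 ⇒ n(HCl) = 4.05874 mol.
Reaction (2): HCl→Cl2 ratio 4:1 ⇒ n(Cl2) = 1.01468 mol.
Reaction (3): Cl2→PCl5 ratio 1:1 ⇒ n(PCl5) = 1.01468 mol.
Mass of PCl5 = 1.01468 × 208.22 = 211.278 g.

211.28 g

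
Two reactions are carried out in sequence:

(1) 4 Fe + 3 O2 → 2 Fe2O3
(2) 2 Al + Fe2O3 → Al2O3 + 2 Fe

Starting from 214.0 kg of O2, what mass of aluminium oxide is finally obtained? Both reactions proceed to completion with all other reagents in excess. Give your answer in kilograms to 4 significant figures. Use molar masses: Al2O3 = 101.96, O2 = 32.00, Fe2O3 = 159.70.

214.0 kg = 214000 g.
n(O2) = 214000 / 32.00 = 6687.5 mol.
Step 1 gives a 3:2 ratio of O2 to Fe2O3, so n(Fe2O3) = 4458.3 mol.
In step 2 the Fe2O3:Al2O3 ratio is 1:1, so n(Al2O3) = 4458.3 mol.
Mass of Al2O3 = 4458.3 × 101.96 = 454570 g = 454.6 kg.

454.6 kg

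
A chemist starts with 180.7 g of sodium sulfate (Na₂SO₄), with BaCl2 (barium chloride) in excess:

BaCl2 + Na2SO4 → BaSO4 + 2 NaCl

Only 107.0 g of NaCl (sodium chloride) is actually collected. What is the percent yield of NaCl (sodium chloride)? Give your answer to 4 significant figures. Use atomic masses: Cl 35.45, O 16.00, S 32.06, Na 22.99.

M(Na2SO4) = 2(22.99) + 32.06 + 4(16.00) = 142.04 g/mol.
M(NaCl) = 22.99 + 35.45 = 58.44 g/mol.
n(Na2SO4) = 180.70 g / 142.04 g/mol = 1.2722 mol.
From the equation the Na2SO4:NaCl mole ratio is 1:2, so n(NaCl) = 1.2722 × 2/1 = 2.5444 mol.
Mass of NaCl = 2.5444 mol × 58.44 g/mol = 148.69 g.
This is the theoretical yield. Percent yield = 107.0 g / 148.69 g × 100% = 71.961%.

71.96 %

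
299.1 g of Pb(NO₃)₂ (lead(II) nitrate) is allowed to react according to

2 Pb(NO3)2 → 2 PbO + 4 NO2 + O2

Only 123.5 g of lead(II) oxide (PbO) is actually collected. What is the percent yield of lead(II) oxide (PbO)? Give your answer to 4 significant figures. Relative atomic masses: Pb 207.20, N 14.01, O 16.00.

M(Pb(NO3)2) = 207.20 + 2(14.01) + 6(16.00) = 331.22 g/mol.
M(PbO) = 207.20 + 16.00 = 223.20 g/mol.
n(Pb(NO3)2) = 299.10 g / 331.22 g/mol = 0.90303 mol.
From the equation the Pb(NO3)2:PbO mole ratio is 2:2, so n(PbO) = 0.90303 × 2/2 = 0.90303 mol.
Mass of PbO = 0.90303 mol × 223.20 g/mol = 201.56 g.
This is the theoretical yield. Percent yield = 123.5 g / 201.56 g × 100% = 61.274%.

61.27 %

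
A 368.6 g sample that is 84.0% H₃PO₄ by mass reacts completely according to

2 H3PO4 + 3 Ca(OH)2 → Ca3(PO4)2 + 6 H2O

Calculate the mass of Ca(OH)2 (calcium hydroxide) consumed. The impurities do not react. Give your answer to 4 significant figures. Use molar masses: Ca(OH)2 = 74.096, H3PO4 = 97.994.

351.2 g

Mass of pure H3PO4 = 368.6 g × 0.840 = 309.62 g.
n(H3PO4) = 309.62 g / 97.994 g/mol = 3.1596 mol.
From the equation the H3PO4:Ca(OH)2 mole ratio is 2:3, so n(Ca(OH)2) = 3.1596 × 3/2 = 4.7394 mol.
Mass of Ca(OH)2 = 4.7394 mol × 74.096 g/mol = 351.17 g.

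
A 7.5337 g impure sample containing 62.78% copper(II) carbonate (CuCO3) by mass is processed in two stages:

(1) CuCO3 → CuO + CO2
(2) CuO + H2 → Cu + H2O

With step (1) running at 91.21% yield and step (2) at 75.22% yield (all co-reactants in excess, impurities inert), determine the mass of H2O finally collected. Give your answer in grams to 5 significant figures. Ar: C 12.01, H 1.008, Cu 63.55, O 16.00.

0.47314 g

Pure CuCO3 = 7.5337 × 0.6278 = 4.72966 g.
M(CuCO3) = 63.55 + 12.01 + 3(16.00) = 123.56 g/mol.
M(H2O) = 2(1.008) + 16.00 = 18.016 g/mol.
n(CuCO3) = 4.72966 / 123.56 = 0.0382782 mol.
Step 1 (CuCO3:CuO = 1:1): theoretical n(CuO) = 0.0382782 mol; at 91.21% yield, n(CuO) = 0.0349136 mol.
Step 2 (CuO:H2O = 1:1): theoretical n(H2O) = 0.0349136 mol, so theoretical mass = 0.0349136 × 18.016 = 0.629003 g.
At 75.22% yield, actual mass of H2O = 0.629003 × 0.7522 = 0.473136 g.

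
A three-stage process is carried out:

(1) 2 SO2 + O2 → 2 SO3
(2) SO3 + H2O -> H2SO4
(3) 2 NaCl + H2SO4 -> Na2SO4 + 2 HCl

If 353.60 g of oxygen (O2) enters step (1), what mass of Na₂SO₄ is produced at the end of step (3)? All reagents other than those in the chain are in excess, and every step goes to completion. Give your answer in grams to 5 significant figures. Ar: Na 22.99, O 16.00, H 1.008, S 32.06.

M(O2) = 2(16.00) = 32.00 g/mol.
M(Na2SO4) = 2(22.99) + 32.06 + 4(16.00) = 142.04 g/mol.
n(O2) = 353.60 / 32.00 = 11.0500 mol.
Reaction (1): O2→SO3 ratio 1:2 ⇒ n(SO3) = 22.1000 mol.
Reaction (2): SO3→H2SO4 ratio 1:1 ⇒ n(H2SO4) = 22.1000 mol.
Reaction (3): H2SO4→Na2SO4 ratio 1:1 ⇒ n(Na2SO4) = 22.1000 mol.
Mass of Na2SO4 = 22.1000 × 142.04 = 3139.08 g.

3139.1 g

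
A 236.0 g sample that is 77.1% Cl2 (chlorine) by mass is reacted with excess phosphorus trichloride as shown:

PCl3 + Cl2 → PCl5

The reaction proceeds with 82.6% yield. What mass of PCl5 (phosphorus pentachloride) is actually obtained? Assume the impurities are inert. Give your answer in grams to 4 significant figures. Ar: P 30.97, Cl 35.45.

441.4 g

Pure Cl2 available = 236.0 g × 0.771 = 181.96 g.
M(Cl2) = 2(35.45) = 70.90 g/mol.
M(PCl5) = 30.97 + 5(35.45) = 208.22 g/mol.
n(Cl2) = 181.96 g / 70.90 g/mol = 2.5664 mol.
From the equation the Cl2:PCl5 mole ratio is 1:1, so n(PCl5) = 2.5664 × 1/1 = 2.5664 mol.
Mass of PCl5 = 2.5664 mol × 208.22 g/mol = 534.37 g.
Actual mass collected = 534.37 g × 0.826 = 441.39 g.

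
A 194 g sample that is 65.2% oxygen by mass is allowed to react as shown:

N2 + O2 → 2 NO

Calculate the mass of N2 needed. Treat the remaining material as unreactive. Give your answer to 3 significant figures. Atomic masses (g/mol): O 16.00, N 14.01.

Mass of pure O2 = 194 g × 0.652 = 126.5 g.
M(O2) = 2(16.00) = 32.00 g/mol.
M(N2) = 2(14.01) = 28.02 g/mol.
n(O2) = 126.5 g / 32.00 g/mol = 3.953 mol.
From the equation the O2:N2 mole ratio is 1:1, so n(N2) = 3.953 × 1/1 = 3.953 mol.
Mass of N2 = 3.953 mol × 28.02 g/mol = 110.8 g.

111 g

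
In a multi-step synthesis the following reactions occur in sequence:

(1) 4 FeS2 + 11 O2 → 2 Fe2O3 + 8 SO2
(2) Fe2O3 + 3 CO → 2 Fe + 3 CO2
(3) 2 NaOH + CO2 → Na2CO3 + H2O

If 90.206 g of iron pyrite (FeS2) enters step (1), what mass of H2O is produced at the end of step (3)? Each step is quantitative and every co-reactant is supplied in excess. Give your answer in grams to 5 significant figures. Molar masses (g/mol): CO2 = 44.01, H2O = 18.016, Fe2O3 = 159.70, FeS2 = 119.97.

20.319 g

n(FeS2) = 90.206 / 119.97 = 0.751905 mol.
Reaction (1): FeS2→Fe2O3 ratio 4:2 ⇒ n(Fe2O3) = 0.375952 mol.
Reaction (2): Fe2O3→CO2 ratio 1:3 ⇒ n(CO2) = 1.12786 mol.
Reaction (3): CO2→H2O ratio 1:1 ⇒ n(H2O) = 1.12786 mol.
Mass of H2O = 1.12786 × 18.016 = 20.3195 g.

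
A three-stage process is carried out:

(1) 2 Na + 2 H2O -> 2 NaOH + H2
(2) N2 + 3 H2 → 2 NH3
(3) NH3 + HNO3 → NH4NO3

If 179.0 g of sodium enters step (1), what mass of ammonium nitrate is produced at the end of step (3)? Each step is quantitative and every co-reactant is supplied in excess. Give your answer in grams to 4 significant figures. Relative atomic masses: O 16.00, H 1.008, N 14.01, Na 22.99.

M(Na) = 22.99 g/mol.
M(NH4NO3) = 2(14.01) + 4(1.008) + 3(16.00) = 80.052 g/mol.
n(Na) = 179.0 / 22.99 = 7.7860 mol.
Reaction (1): Na→H2 ratio 2:1 ⇒ n(H2) = 3.8930 mol.
Reaction (2): H2→NH3 ratio 3:2 ⇒ n(NH3) = 2.5953 mol.
Reaction (3): NH3→NH4NO3 ratio 1:1 ⇒ n(NH4NO3) = 2.5953 mol.
Mass of NH4NO3 = 2.5953 × 80.052 = 207.76 g.

207.8 g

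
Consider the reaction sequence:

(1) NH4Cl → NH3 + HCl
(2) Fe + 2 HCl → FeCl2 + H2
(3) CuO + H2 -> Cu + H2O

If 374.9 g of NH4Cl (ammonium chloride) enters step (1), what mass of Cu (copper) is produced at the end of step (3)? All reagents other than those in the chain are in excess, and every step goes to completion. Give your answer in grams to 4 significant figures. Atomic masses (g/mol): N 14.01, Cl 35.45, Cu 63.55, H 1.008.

M(NH4Cl) = 14.01 + 4(1.008) + 35.45 = 53.492 g/mol.
M(Cu) = 63.55 g/mol.
n(NH4Cl) = 374.9 / 53.492 = 7.0085 mol.
Reaction (1): NH4Cl→HCl ratio 1:1 ⇒ n(HCl) = 7.0085 mol.
Reaction (2): HCl→H2 ratio 2:1 ⇒ n(H2) = 3.5043 mol.
Reaction (3): H2→Cu ratio 1:1 ⇒ n(Cu) = 3.5043 mol.
Mass of Cu = 3.5043 × 63.55 = 222.70 g.

222.7 g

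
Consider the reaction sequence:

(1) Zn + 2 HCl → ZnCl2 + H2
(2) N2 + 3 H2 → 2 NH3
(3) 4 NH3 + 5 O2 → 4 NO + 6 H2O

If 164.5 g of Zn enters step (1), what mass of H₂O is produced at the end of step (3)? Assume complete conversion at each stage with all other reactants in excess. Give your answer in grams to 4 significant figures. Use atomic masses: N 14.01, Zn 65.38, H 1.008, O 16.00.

45.33 g

M(Zn) = 65.38 g/mol.
M(H2O) = 2(1.008) + 16.00 = 18.016 g/mol.
n(Zn) = 164.5 / 65.38 = 2.5161 mol.
Reaction (1): Zn→H2 ratio 1:1 ⇒ n(H2) = 2.5161 mol.
Reaction (2): H2→NH3 ratio 3:2 ⇒ n(NH3) = 1.6774 mol.
Reaction (3): NH3→H2O ratio 4:6 ⇒ n(H2O) = 2.5161 mol.
Mass of H2O = 2.5161 × 18.016 = 45.329 g.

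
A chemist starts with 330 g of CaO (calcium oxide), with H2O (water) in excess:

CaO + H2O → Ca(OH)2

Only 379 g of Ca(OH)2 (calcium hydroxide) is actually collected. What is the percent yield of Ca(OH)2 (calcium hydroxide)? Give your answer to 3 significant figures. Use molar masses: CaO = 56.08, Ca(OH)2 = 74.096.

n(CaO) = 330.0 g / 56.08 g/mol = 5.884 mol.
From the equation the CaO:Ca(OH)2 mole ratio is 1:1, so n(Ca(OH)2) = 5.884 × 1/1 = 5.884 mol.
Mass of Ca(OH)2 = 5.884 mol × 74.096 g/mol = 436.0 g.
This is the theoretical yield. Percent yield = 379 g / 436.0 g × 100% = 86.92%.

86.9 %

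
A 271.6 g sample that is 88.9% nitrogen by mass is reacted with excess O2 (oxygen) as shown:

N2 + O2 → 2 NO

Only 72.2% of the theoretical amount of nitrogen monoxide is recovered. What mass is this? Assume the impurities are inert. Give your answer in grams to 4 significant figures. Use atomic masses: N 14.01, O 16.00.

373.4 g

Pure N2 available = 271.6 g × 0.889 = 241.45 g.
M(N2) = 2(14.01) = 28.02 g/mol.
M(NO) = 14.01 + 16.00 = 30.01 g/mol.
n(N2) = 241.45 g / 28.02 g/mol = 8.6171 mol.
From the equation the N2:NO mole ratio is 1:2, so n(NO) = 8.6171 × 2/1 = 17.234 mol.
Mass of NO = 17.234 mol × 30.01 g/mol = 517.20 g.
Actual mass collected = 517.20 g × 0.722 = 373.42 g.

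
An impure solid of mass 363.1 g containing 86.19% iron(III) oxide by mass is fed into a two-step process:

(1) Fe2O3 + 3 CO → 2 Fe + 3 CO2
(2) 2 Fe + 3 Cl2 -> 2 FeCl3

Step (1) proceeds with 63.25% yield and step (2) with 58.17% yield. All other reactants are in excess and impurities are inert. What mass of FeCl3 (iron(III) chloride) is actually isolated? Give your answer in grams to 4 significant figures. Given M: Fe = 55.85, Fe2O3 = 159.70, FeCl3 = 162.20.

233.9 g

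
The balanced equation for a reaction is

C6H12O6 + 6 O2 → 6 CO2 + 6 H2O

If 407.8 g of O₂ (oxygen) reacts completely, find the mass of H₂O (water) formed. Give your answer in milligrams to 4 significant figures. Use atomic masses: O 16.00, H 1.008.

229600 mg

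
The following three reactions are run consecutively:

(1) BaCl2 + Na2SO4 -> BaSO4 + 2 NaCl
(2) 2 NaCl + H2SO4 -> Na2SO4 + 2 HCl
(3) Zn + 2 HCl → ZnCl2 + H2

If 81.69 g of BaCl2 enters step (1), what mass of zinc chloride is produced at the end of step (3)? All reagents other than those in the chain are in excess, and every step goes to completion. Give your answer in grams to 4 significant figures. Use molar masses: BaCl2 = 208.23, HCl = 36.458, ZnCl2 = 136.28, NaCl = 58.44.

n(BaCl2) = 81.69 / 208.23 = 0.39231 mol.
Reaction (1): BaCl2→NaCl ratio 1:2 ⇒ n(NaCl) = 0.78461 mol.
Reaction (2): NaCl→HCl ratio 2:2 ⇒ n(HCl) = 0.78461 mol.
Reaction (3): HCl→ZnCl2 ratio 2:1 ⇒ n(ZnCl2) = 0.39231 mol.
Mass of ZnCl2 = 0.39231 × 136.28 = 53.464 g.

53.46 g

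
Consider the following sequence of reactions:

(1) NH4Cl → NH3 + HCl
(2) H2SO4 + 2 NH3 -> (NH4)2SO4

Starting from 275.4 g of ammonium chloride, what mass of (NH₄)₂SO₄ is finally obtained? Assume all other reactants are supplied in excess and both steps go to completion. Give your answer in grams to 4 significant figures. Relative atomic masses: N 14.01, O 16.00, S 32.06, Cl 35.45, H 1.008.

340.2 g

M(NH4Cl) = 14.01 + 4(1.008) + 35.45 = 53.492 g/mol.
M((NH4)2SO4) = 2(14.01) + 8(1.008) + 32.06 + 4(16.00) = 132.144 g/mol.
n(NH4Cl) = 275.40 / 53.492 = 5.1484 mol.
Step 1 gives a 1:1 ratio of NH4Cl to NH3, so n(NH3) = 5.1484 mol.
In step 2 the NH3:(NH4)2SO4 ratio is 2:1, so n((NH4)2SO4) = 2.5742 mol.
Mass of (NH4)2SO4 = 2.5742 × 132.144 = 340.17 g.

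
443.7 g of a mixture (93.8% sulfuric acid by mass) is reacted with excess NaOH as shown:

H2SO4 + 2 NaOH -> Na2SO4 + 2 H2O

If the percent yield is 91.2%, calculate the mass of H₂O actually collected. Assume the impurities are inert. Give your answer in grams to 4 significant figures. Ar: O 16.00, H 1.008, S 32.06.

139.4 g

Pure H2SO4 available = 443.7 g × 0.938 = 416.19 g.
M(H2SO4) = 2(1.008) + 32.06 + 4(16.00) = 98.076 g/mol.
M(H2O) = 2(1.008) + 16.00 = 18.016 g/mol.
n(H2SO4) = 416.19 g / 98.076 g/mol = 4.2436 mol.
From the equation the H2SO4:H2O mole ratio is 1:2, so n(H2O) = 4.2436 × 2/1 = 8.4871 mol.
Mass of H2O = 8.4871 mol × 18.016 g/mol = 152.90 g.
Actual mass collected = 152.90 g × 0.912 = 139.45 g.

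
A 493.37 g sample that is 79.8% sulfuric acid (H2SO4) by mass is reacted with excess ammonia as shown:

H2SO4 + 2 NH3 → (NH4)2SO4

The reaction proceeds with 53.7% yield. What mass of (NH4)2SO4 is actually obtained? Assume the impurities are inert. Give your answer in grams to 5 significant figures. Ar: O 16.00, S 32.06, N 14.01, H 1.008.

Pure H2SO4 available = 493.37 g × 0.798 = 393.709 g.
M(H2SO4) = 2(1.008) + 32.06 + 4(16.00) = 98.076 g/mol.
M((NH4)2SO4) = 2(14.01) + 8(1.008) + 32.06 + 4(16.00) = 132.144 g/mol.
n(H2SO4) = 393.709 g / 98.076 g/mol = 4.01433 mol.
From the equation the H2SO4:(NH4)2SO4 mole ratio is 1:1, so n((NH4)2SO4) = 4.01433 × 1/1 = 4.01433 mol.
Mass of (NH4)2SO4 = 4.01433 mol × 132.144 g/mol = 530.469 g.
Actual mass collected = 530.469 g × 0.537 = 284.862 g.

284.86 g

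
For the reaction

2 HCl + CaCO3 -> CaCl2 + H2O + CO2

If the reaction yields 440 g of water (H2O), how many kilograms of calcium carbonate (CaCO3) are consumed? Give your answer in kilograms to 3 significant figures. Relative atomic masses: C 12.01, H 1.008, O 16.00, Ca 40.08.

2.44 kg

M(H2O) = 2(1.008) + 16.00 = 18.016 g/mol.
M(CaCO3) = 40.08 + 12.01 + 3(16.00) = 100.09 g/mol.
n(H2O) = 440.0 g / 18.016 g/mol = 24.42 mol.
From the equation the H2O:CaCO3 mole ratio is 1:1, so n(CaCO3) = 24.42 × 1/1 = 24.42 mol.
Mass of CaCO3 = 24.42 mol × 100.09 g/mol = 2444 g.
Converting to kg: 2444 g = 2.44 kg.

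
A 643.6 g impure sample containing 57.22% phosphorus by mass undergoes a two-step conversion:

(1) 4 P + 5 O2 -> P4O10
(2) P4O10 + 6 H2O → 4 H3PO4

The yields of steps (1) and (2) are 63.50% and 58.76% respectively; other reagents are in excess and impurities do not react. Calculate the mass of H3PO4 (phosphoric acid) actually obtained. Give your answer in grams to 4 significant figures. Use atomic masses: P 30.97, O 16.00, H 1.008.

434.8 g

Pure P = 643.6 × 0.5722 = 368.27 g.
M(P) = 30.97 g/mol.
M(H3PO4) = 3(1.008) + 30.97 + 4(16.00) = 97.994 g/mol.
n(P) = 368.27 / 30.97 = 11.891 mol.
Step 1 (P:P4O10 = 4:1): theoretical n(P4O10) = 2.9728 mol; at 63.50% yield, n(P4O10) = 1.8877 mol.
Step 2 (P4O10:H3PO4 = 1:4): theoretical n(H3PO4) = 7.5509 mol, so theoretical mass = 7.5509 × 97.994 = 739.94 g.
At 58.76% yield, actual mass of H3PO4 = 739.94 × 0.5876 = 434.79 g.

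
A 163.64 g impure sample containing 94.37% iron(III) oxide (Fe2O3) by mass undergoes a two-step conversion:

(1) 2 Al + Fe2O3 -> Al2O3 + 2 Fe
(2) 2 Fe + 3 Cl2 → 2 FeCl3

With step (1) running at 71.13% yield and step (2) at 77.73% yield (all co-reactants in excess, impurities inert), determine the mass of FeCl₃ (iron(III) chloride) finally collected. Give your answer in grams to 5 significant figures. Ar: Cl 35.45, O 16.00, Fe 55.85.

173.44 g

Pure Fe2O3 = 163.64 × 0.9437 = 154.427 g.
M(Fe2O3) = 2(55.85) + 3(16.00) = 159.70 g/mol.
M(FeCl3) = 55.85 + 3(35.45) = 162.20 g/mol.
n(Fe2O3) = 154.427 / 159.70 = 0.966982 mol.
Step 1 (Fe2O3:Fe = 1:2): theoretical n(Fe) = 1.93396 mol; at 71.13% yield, n(Fe) = 1.37563 mol.
Step 2 (Fe:FeCl3 = 2:2): theoretical n(FeCl3) = 1.37563 mol, so theoretical mass = 1.37563 × 162.20 = 223.127 g.
At 77.73% yield, actual mass of FeCl3 = 223.127 × 0.7773 = 173.437 g.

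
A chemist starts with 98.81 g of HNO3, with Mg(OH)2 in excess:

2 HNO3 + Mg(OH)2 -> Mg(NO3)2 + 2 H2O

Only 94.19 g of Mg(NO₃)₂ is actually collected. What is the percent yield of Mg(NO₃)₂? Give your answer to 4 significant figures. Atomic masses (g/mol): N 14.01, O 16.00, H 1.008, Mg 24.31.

M(HNO3) = 1.008 + 14.01 + 3(16.00) = 63.018 g/mol.
M(Mg(NO3)2) = 24.31 + 2(14.01) + 6(16.00) = 148.33 g/mol.
n(HNO3) = 98.810 g / 63.018 g/mol = 1.5680 mol.
From the equation the HNO3:Mg(NO3)2 mole ratio is 2:1, so n(Mg(NO3)2) = 1.5680 × 1/2 = 0.78398 mol.
Mass of Mg(NO3)2 = 0.78398 mol × 148.33 g/mol = 116.29 g.
This is the theoretical yield. Percent yield = 94.19 g / 116.29 g × 100% = 80.997%.

81.00 %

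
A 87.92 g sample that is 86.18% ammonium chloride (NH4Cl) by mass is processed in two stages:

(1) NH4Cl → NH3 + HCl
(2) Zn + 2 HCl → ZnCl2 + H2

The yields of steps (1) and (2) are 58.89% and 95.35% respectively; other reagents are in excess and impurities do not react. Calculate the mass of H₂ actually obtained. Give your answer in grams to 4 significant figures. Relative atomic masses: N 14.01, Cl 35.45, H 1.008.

Pure NH4Cl = 87.92 × 0.8618 = 75.769 g.
M(NH4Cl) = 14.01 + 4(1.008) + 35.45 = 53.492 g/mol.
M(H2) = 2(1.008) = 2.016 g/mol.
n(NH4Cl) = 75.769 / 53.492 = 1.4165 mol.
Step 1 (NH4Cl:HCl = 1:1): theoretical n(HCl) = 1.4165 mol; at 58.89% yield, n(HCl) = 0.83416 mol.
Step 2 (HCl:H2 = 2:1): theoretical n(H2) = 0.41708 mol, so theoretical mass = 0.41708 × 2.016 = 0.84083 g.
At 95.35% yield, actual mass of H2 = 0.84083 × 0.9535 = 0.80173 g.

0.8017 g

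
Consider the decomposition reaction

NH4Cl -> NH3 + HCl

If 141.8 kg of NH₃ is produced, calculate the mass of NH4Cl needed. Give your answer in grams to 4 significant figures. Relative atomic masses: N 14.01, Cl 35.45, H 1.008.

445300 g

M(NH3) = 14.01 + 3(1.008) = 17.034 g/mol.
M(NH4Cl) = 14.01 + 4(1.008) + 35.45 = 53.492 g/mol.
Convert: 141.8 kg = 141800 g.
n(NH3) = 141800 g / 17.034 g/mol = 8324.5 mol.
From the equation the NH3:NH4Cl mole ratio is 1:1, so n(NH4Cl) = 8324.5 × 1/1 = 8324.5 mol.
Mass of NH4Cl = 8324.5 mol × 53.492 g/mol = 445300 g.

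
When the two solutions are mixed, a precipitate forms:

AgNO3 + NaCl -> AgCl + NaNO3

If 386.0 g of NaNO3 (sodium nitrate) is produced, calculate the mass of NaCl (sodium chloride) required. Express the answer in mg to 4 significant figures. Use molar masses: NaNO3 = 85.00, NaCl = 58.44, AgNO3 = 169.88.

265400 mg

n(NaNO3) = 386.00 g / 85.00 g/mol = 4.5412 mol.
From the equation the NaNO3:NaCl mole ratio is 1:1, so n(NaCl) = 4.5412 × 1/1 = 4.5412 mol.
Mass of NaCl = 4.5412 mol × 58.44 g/mol = 265.39 g.
Converting to mg: 265.39 g = 265400 mg.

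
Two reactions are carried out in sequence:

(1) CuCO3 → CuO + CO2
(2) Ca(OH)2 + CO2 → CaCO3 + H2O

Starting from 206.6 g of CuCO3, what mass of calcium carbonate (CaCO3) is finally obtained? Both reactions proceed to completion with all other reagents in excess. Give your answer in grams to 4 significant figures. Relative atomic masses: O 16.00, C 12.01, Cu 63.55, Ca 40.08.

167.4 g

M(CuCO3) = 63.55 + 12.01 + 3(16.00) = 123.56 g/mol.
M(CaCO3) = 40.08 + 12.01 + 3(16.00) = 100.09 g/mol.
n(CuCO3) = 206.60 / 123.56 = 1.6721 mol.
Step 1 gives a 1:1 ratio of CuCO3 to CO2, so n(CO2) = 1.6721 mol.
In step 2 the CO2:CaCO3 ratio is 1:1, so n(CaCO3) = 1.6721 mol.
Mass of CaCO3 = 1.6721 × 100.09 = 167.36 g.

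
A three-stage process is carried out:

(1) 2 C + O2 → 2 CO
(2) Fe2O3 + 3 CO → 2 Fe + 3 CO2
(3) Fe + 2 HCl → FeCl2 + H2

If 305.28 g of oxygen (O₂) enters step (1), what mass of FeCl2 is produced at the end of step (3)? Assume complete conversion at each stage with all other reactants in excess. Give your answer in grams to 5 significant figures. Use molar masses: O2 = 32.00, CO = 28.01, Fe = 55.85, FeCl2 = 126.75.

1612.3 g

n(O2) = 305.28 / 32.00 = 9.54000 mol.
Reaction (1): O2→CO ratio 1:2 ⇒ n(CO) = 19.0800 mol.
Reaction (2): CO→Fe ratio 3:2 ⇒ n(Fe) = 12.7200 mol.
Reaction (3): Fe→FeCl2 ratio 1:1 ⇒ n(FeCl2) = 12.7200 mol.
Mass of FeCl2 = 12.7200 × 126.75 = 1612.26 g.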